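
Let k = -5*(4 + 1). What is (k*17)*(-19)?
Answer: 8075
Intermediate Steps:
k = -25 (k = -5*5 = -25)
(k*17)*(-19) = -25*17*(-19) = -425*(-19) = 8075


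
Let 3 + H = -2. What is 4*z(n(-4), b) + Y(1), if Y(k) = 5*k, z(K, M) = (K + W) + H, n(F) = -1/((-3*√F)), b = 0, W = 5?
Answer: 5 - 2*I/3 ≈ 5.0 - 0.66667*I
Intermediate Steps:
H = -5 (H = -3 - 2 = -5)
n(F) = 1/(3*√F) (n(F) = -(-1)/(3*√F) = 1/(3*√F))
z(K, M) = K (z(K, M) = (K + 5) - 5 = (5 + K) - 5 = K)
4*z(n(-4), b) + Y(1) = 4*(1/(3*√(-4))) + 5*1 = 4*((-I/2)/3) + 5 = 4*(-I/6) + 5 = -2*I/3 + 5 = 5 - 2*I/3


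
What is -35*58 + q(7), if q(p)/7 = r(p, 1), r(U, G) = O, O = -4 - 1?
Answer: -2065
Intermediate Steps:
O = -5
r(U, G) = -5
q(p) = -35 (q(p) = 7*(-5) = -35)
-35*58 + q(7) = -35*58 - 35 = -2030 - 35 = -2065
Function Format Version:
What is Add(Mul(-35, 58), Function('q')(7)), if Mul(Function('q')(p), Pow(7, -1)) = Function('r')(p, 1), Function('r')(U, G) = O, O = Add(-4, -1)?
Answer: -2065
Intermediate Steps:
O = -5
Function('r')(U, G) = -5
Function('q')(p) = -35 (Function('q')(p) = Mul(7, -5) = -35)
Add(Mul(-35, 58), Function('q')(7)) = Add(Mul(-35, 58), -35) = Add(-2030, -35) = -2065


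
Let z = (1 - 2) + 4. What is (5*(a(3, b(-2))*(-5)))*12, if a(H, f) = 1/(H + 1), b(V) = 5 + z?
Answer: -75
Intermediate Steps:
z = 3 (z = -1 + 4 = 3)
b(V) = 8 (b(V) = 5 + 3 = 8)
a(H, f) = 1/(1 + H)
(5*(a(3, b(-2))*(-5)))*12 = (5*(-5/(1 + 3)))*12 = (5*(-5/4))*12 = -25/4*12 = -75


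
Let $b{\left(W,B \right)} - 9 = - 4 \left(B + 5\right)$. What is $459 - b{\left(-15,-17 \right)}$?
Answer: $402$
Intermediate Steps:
$b{\left(W,B \right)} = -11 - 4 B$ ($b{\left(W,B \right)} = 9 - 4 \left(B + 5\right) = 9 - 4 \left(5 + B\right) = 9 - \left(20 + 4 B\right) = -11 - 4 B$)
$459 - b{\left(-15,-17 \right)} = 459 - \left(-11 - -68\right) = 459 - \left(-11 + 68\right) = 459 - 57 = 402$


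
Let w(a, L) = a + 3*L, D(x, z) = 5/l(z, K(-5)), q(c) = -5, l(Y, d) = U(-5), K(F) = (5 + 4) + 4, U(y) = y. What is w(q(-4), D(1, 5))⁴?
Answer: 4096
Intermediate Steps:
K(F) = 13 (K(F) = 9 + 4 = 13)
l(Y, d) = -5
D(x, z) = -1 (D(x, z) = 5/(-5) = 5*(-⅕) = -1)
w(q(-4), D(1, 5))⁴ = (-5 + 3*(-1))⁴ = (-5 - 3)⁴ = (-8)⁴ = 4096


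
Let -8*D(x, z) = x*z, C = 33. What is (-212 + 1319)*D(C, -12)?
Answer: 109593/2 ≈ 54797.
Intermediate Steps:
D(x, z) = -x*z/8
(-212 + 1319)*D(C, -12) = (-212 + 1319)*(-⅛*33*(-12)) = 1107*(99/2) = 109593/2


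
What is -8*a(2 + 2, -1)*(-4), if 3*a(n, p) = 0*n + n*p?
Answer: -128/3 ≈ -42.667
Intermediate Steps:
a(n, p) = n*p/3 (a(n, p) = (0*n + n*p)/3 = (0 + n*p)/3 = (n*p)/3 = n*p/3)
-8*a(2 + 2, -1)*(-4) = -8*(2 + 2)*(-1)/3*(-4) = -8*4*(-1)/3*(-4) = -8*(-4/3)*(-4) = (32/3)*(-4) = -128/3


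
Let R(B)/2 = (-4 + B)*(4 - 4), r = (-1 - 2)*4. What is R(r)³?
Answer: 0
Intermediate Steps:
r = -12 (r = -3*4 = -12)
R(B) = 0 (R(B) = 2*((-4 + B)*(4 - 4)) = 2*((-4 + B)*0) = 2*0 = 0)
R(r)³ = 0³ = 0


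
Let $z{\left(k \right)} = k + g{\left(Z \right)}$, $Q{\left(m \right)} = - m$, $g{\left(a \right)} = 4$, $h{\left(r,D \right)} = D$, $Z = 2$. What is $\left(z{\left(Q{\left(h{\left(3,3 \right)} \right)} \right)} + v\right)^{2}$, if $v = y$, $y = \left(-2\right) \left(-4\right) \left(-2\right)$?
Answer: $225$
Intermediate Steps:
$y = -16$ ($y = 8 \left(-2\right) = -16$)
$v = -16$
$z{\left(k \right)} = 4 + k$ ($z{\left(k \right)} = k + 4 = 4 + k$)
$\left(z{\left(Q{\left(h{\left(3,3 \right)} \right)} \right)} + v\right)^{2} = \left(\left(4 - 3\right) - 16\right)^{2} = \left(1 - 16\right)^{2} = \left(-15\right)^{2} = 225$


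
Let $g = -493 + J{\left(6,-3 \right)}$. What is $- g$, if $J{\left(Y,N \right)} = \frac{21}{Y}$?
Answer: $\frac{979}{2} \approx 489.5$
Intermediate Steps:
$g = - \frac{979}{2}$ ($g = -493 + \frac{21}{6} = -493 + 21 \cdot \frac{1}{6} = -493 + \frac{7}{2} = - \frac{979}{2} \approx -489.5$)
$- g = \left(-1\right) \left(- \frac{979}{2}\right) = \frac{979}{2}$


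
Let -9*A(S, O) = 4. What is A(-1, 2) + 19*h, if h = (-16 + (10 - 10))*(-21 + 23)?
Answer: -5476/9 ≈ -608.44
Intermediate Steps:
A(S, O) = -4/9 (A(S, O) = -⅑*4 = -4/9)
h = -32 (h = (-16 + 0)*2 = -16*2 = -32)
A(-1, 2) + 19*h = -4/9 + 19*(-32) = -4/9 - 608 = -5476/9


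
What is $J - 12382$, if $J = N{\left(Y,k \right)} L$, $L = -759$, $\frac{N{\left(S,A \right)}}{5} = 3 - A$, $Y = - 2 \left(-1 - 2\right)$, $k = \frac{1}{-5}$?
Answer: $-24526$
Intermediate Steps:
$k = - \frac{1}{5} \approx -0.2$
$Y = 6$ ($Y = \left(-2\right) \left(-3\right) = 6$)
$N{\left(S,A \right)} = 15 - 5 A$ ($N{\left(S,A \right)} = 5 \left(3 - A\right) = 15 - 5 A$)
$J = -12144$ ($J = \left(15 - -1\right) \left(-759\right) = \left(15 + 1\right) \left(-759\right) = 16 \left(-759\right) = -12144$)
$J - 12382 = -12144 - 12382 = -24526$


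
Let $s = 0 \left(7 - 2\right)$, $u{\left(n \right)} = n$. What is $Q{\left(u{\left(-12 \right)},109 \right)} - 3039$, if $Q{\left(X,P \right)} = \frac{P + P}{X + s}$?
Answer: $- \frac{18343}{6} \approx -3057.2$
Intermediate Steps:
$s = 0$ ($s = 0 \cdot 5 = 0$)
$Q{\left(X,P \right)} = \frac{2 P}{X}$ ($Q{\left(X,P \right)} = \frac{P + P}{X + 0} = \frac{2 P}{X}$)
$Q{\left(u{\left(-12 \right)},109 \right)} - 3039 = 2 \cdot 109 \frac{1}{-12} - 3039 = 2 \cdot 109 \left(- \frac{1}{12}\right) - 3039 = - \frac{109}{6} - 3039 = - \frac{18343}{6}$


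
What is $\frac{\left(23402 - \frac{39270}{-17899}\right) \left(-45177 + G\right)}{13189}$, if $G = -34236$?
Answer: $- \frac{4752433184412}{33724273} \approx -1.4092 \cdot 10^{5}$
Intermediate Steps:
$\frac{\left(23402 - \frac{39270}{-17899}\right) \left(-45177 + G\right)}{13189} = \frac{\left(23402 - \frac{39270}{-17899}\right) \left(-45177 - 34236\right)}{13189} = \left(23402 - - \frac{5610}{2557}\right) \left(-79413\right) \frac{1}{13189} = \left(23402 + \frac{5610}{2557}\right) \left(-79413\right) \frac{1}{13189} = \frac{59844524}{2557} \left(-79413\right) \frac{1}{13189} = \left(- \frac{4752433184412}{2557}\right) \frac{1}{13189} = - \frac{4752433184412}{33724273}$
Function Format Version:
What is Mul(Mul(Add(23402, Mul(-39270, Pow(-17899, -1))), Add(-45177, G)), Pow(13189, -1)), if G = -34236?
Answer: Rational(-4752433184412, 33724273) ≈ -1.4092e+5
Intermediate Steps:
Mul(Mul(Add(23402, Mul(-39270, Pow(-17899, -1))), Add(-45177, G)), Pow(13189, -1)) = Mul(Mul(Add(23402, Mul(-39270, Pow(-17899, -1))), Add(-45177, -34236)), Pow(13189, -1)) = Mul(Mul(Add(23402, Mul(-39270, Rational(-1, 17899))), -79413), Rational(1, 13189)) = Mul(Mul(Add(23402, Rational(5610, 2557)), -79413), Rational(1, 13189)) = Mul(Mul(Rational(59844524, 2557), -79413), Rational(1, 13189)) = Mul(Rational(-4752433184412, 2557), Rational(1, 13189)) = Rational(-4752433184412, 33724273)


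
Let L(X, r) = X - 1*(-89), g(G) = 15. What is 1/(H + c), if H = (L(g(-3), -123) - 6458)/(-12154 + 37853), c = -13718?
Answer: -25699/352545236 ≈ -7.2896e-5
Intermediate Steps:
L(X, r) = 89 + X (L(X, r) = X + 89 = 89 + X)
H = -6354/25699 (H = ((89 + 15) - 6458)/(-12154 + 37853) = (104 - 6458)/25699 = -6354*1/25699 = -6354/25699 ≈ -0.24725)
1/(H + c) = 1/(-6354/25699 - 13718) = 1/(-352545236/25699) = -25699/352545236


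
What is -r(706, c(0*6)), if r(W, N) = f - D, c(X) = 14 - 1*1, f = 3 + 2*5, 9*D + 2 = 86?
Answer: -11/3 ≈ -3.6667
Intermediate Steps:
D = 28/3 (D = -2/9 + (⅑)*86 = -2/9 + 86/9 = 28/3 ≈ 9.3333)
f = 13 (f = 3 + 10 = 13)
c(X) = 13 (c(X) = 14 - 1 = 13)
r(W, N) = 11/3 (r(W, N) = 13 - 1*28/3 = 13 - 28/3 = 11/3)
-r(706, c(0*6)) = -1*11/3 = -11/3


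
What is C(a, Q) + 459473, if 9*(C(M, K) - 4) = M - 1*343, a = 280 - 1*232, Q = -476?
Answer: 4134998/9 ≈ 4.5944e+5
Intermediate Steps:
a = 48 (a = 280 - 232 = 48)
C(M, K) = -307/9 + M/9 (C(M, K) = 4 + (M - 1*343)/9 = 4 + (M - 343)/9 = 4 + (-343 + M)/9 = 4 + (-343/9 + M/9) = -307/9 + M/9)
C(a, Q) + 459473 = (-307/9 + (1/9)*48) + 459473 = (-307/9 + 16/3) + 459473 = -259/9 + 459473 = 4134998/9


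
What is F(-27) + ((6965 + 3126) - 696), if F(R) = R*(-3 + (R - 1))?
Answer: 10232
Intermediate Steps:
F(R) = R*(-4 + R) (F(R) = R*(-3 + (-1 + R)) = R*(-4 + R))
F(-27) + ((6965 + 3126) - 696) = -27*(-4 - 27) + ((6965 + 3126) - 696) = -27*(-31) + (10091 - 696) = 837 + 9395 = 10232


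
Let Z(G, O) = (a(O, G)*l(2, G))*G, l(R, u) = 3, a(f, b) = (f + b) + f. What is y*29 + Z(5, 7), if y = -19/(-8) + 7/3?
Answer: 10117/24 ≈ 421.54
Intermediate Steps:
y = 113/24 (y = -19*(-1/8) + 7*(1/3) = 19/8 + 7/3 = 113/24 ≈ 4.7083)
a(f, b) = b + 2*f (a(f, b) = (b + f) + f = b + 2*f)
Z(G, O) = G*(3*G + 6*O) (Z(G, O) = ((G + 2*O)*3)*G = (3*G + 6*O)*G = G*(3*G + 6*O))
y*29 + Z(5, 7) = (113/24)*29 + 3*5*(5 + 2*7) = 3277/24 + 3*5*(5 + 14) = 3277/24 + 3*5*19 = 3277/24 + 285 = 10117/24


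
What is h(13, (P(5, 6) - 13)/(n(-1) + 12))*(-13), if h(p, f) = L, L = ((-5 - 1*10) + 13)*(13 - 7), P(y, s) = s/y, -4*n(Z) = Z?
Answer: 156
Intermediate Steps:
n(Z) = -Z/4
L = -12 (L = ((-5 - 10) + 13)*6 = (-15 + 13)*6 = -2*6 = -12)
h(p, f) = -12
h(13, (P(5, 6) - 13)/(n(-1) + 12))*(-13) = -12*(-13) = 156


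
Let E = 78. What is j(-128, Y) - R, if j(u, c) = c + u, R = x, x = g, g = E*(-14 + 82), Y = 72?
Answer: -5360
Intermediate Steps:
g = 5304 (g = 78*(-14 + 82) = 78*68 = 5304)
x = 5304
R = 5304
j(-128, Y) - R = (72 - 128) - 1*5304 = -56 - 5304 = -5360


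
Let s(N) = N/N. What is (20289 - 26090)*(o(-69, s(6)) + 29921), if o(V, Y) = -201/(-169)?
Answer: -29334786850/169 ≈ -1.7358e+8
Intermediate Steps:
s(N) = 1
o(V, Y) = 201/169 (o(V, Y) = -201*(-1/169) = 201/169)
(20289 - 26090)*(o(-69, s(6)) + 29921) = (20289 - 26090)*(201/169 + 29921) = -5801*5056850/169 = -29334786850/169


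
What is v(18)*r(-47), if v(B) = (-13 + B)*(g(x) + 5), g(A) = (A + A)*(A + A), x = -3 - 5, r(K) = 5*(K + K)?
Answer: -613350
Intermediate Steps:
r(K) = 10*K (r(K) = 5*(2*K) = 10*K)
x = -8
g(A) = 4*A**2 (g(A) = (2*A)*(2*A) = 4*A**2)
v(B) = -3393 + 261*B (v(B) = (-13 + B)*(4*(-8)**2 + 5) = (-13 + B)*(4*64 + 5) = (-13 + B)*(256 + 5) = (-13 + B)*261 = -3393 + 261*B)
v(18)*r(-47) = (-3393 + 261*18)*(10*(-47)) = (-3393 + 4698)*(-470) = 1305*(-470) = -613350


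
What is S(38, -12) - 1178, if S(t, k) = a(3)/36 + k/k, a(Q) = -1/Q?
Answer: -127117/108 ≈ -1177.0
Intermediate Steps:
S(t, k) = 107/108 (S(t, k) = -1/3/36 + k/k = -1*⅓*(1/36) + 1 = -⅓*1/36 + 1 = -1/108 + 1 = 107/108)
S(38, -12) - 1178 = 107/108 - 1178 = -127117/108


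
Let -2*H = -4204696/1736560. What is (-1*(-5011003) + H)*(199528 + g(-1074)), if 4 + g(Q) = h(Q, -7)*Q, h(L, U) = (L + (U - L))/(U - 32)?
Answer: 2818663778290373571/2821910 ≈ 9.9885e+11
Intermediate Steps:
h(L, U) = U/(-32 + U)
H = 525587/434140 (H = -(-2102348)/1736560 = -1/2*(-525587/217070) = 525587/434140 ≈ 1.2106)
g(Q) = -4 + 7*Q/39 (g(Q) = -4 + (-7/(-32 - 7))*Q = -4 + (-7/(-39))*Q = -4 + (-7*(-1/39))*Q = -4 + 7*Q/39)
(-1*(-5011003) + H)*(199528 + g(-1074)) = (-1*(-5011003) + 525587/434140)*(199528 + (-4 + (7/39)*(-1074))) = (5011003 + 525587/434140)*(199528 + (-4 - 2506/13)) = 2175477368007*(199528 - 2558/13)/434140 = (2175477368007/434140)*(2591306/13) = 2818663778290373571/2821910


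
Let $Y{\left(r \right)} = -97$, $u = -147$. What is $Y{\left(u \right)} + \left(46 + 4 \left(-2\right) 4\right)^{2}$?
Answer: $99$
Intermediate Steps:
$Y{\left(u \right)} + \left(46 + 4 \left(-2\right) 4\right)^{2} = -97 + \left(46 + 4 \left(-2\right) 4\right)^{2} = -97 + \left(46 - 32\right)^{2} = -97 + 14^{2} = -97 + 196 = 99$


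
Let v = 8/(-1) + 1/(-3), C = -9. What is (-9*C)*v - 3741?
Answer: -4416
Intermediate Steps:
v = -25/3 (v = 8*(-1) + 1*(-⅓) = -8 - ⅓ = -25/3 ≈ -8.3333)
(-9*C)*v - 3741 = -9*(-9)*(-25/3) - 3741 = 81*(-25/3) - 3741 = -675 - 3741 = -4416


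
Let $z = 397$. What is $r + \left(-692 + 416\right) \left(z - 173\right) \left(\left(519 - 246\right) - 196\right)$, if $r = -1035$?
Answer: $-4761483$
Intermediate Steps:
$r + \left(-692 + 416\right) \left(z - 173\right) \left(\left(519 - 246\right) - 196\right) = -1035 + \left(-692 + 416\right) \left(397 - 173\right) \left(\left(519 - 246\right) - 196\right) = -1035 + \left(-276\right) 224 \left(273 - 196\right) = -1035 - 4760448 = -4761483$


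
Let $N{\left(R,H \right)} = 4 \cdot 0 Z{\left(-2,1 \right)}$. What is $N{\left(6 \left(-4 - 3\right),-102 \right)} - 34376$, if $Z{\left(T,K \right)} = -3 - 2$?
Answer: $-34376$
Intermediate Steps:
$Z{\left(T,K \right)} = -5$
$N{\left(R,H \right)} = 0$ ($N{\left(R,H \right)} = 4 \cdot 0 \left(-5\right) = 0 \left(-5\right) = 0$)
$N{\left(6 \left(-4 - 3\right),-102 \right)} - 34376 = 0 - 34376 = -34376$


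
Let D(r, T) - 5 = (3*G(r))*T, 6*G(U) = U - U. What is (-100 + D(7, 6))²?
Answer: 9025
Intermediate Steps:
G(U) = 0 (G(U) = (U - U)/6 = (⅙)*0 = 0)
D(r, T) = 5 (D(r, T) = 5 + (3*0)*T = 5 + 0*T = 5 + 0 = 5)
(-100 + D(7, 6))² = (-100 + 5)² = (-95)² = 9025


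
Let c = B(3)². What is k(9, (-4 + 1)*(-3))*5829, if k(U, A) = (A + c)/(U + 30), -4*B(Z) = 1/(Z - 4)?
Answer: 281735/208 ≈ 1354.5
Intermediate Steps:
B(Z) = -1/(4*(-4 + Z)) (B(Z) = -1/(4*(Z - 4)) = -1/(4*(-4 + Z)))
c = 1/16 (c = (-1/(-16 + 4*3))² = (-1/(-16 + 12))² = (-1/(-4))² = (-1*(-¼))² = (¼)² = 1/16 ≈ 0.062500)
k(U, A) = (1/16 + A)/(30 + U) (k(U, A) = (A + 1/16)/(U + 30) = (1/16 + A)/(30 + U))
k(9, (-4 + 1)*(-3))*5829 = ((1/16 + (-4 + 1)*(-3))/(30 + 9))*5829 = ((1/16 - 3*(-3))/39)*5829 = ((1/16 + 9)/39)*5829 = ((1/39)*(145/16))*5829 = (145/624)*5829 = 281735/208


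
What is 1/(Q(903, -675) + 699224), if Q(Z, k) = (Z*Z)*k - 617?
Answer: -1/549702468 ≈ -1.8192e-9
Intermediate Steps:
Q(Z, k) = -617 + k*Z² (Q(Z, k) = Z²*k - 617 = k*Z² - 617 = -617 + k*Z²)
1/(Q(903, -675) + 699224) = 1/((-617 - 675*903²) + 699224) = 1/((-617 - 675*815409) + 699224) = 1/((-617 - 550401075) + 699224) = 1/(-550401692 + 699224) = 1/(-549702468) = -1/549702468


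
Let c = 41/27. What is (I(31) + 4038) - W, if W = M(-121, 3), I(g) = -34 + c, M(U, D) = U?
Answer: 111416/27 ≈ 4126.5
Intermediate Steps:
c = 41/27 (c = 41*(1/27) = 41/27 ≈ 1.5185)
I(g) = -877/27 (I(g) = -34 + 41/27 = -877/27)
W = -121
(I(31) + 4038) - W = (-877/27 + 4038) - 1*(-121) = 108149/27 + 121 = 111416/27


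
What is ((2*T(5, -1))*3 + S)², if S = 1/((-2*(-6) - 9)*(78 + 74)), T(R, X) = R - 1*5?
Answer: 1/207936 ≈ 4.8092e-6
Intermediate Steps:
T(R, X) = -5 + R (T(R, X) = R - 5 = -5 + R)
S = 1/456 (S = 1/((12 - 9)*152) = 1/(3*152) = 1/456 ≈ 0.0021930)
((2*T(5, -1))*3 + S)² = ((2*(-5 + 5))*3 + 1/456)² = ((2*0)*3 + 1/456)² = (0*3 + 1/456)² = (0 + 1/456)² = (1/456)² = 1/207936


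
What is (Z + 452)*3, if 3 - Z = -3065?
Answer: 10560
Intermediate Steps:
Z = 3068 (Z = 3 - 1*(-3065) = 3 + 3065 = 3068)
(Z + 452)*3 = (3068 + 452)*3 = 3520*3 = 10560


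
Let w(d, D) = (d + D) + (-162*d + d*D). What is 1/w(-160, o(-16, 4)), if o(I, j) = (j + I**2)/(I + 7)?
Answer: 3/91060 ≈ 3.2945e-5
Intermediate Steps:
o(I, j) = (j + I**2)/(7 + I)
w(d, D) = D - 161*d + D*d (w(d, D) = (D + d) + (-162*d + D*d) = D - 161*d + D*d)
1/w(-160, o(-16, 4)) = 1/((4 + (-16)**2)/(7 - 16) - 161*(-160) + ((4 + (-16)**2)/(7 - 16))*(-160)) = 1/((4 + 256)/(-9) + 25760 + ((4 + 256)/(-9))*(-160)) = 1/(-1/9*260 + 25760 - 1/9*260*(-160)) = 1/(-260/9 + 25760 - 260/9*(-160)) = 1/(-260/9 + 25760 + 41600/9) = 1/(91060/3) = 3/91060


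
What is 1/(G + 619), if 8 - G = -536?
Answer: 1/1163 ≈ 0.00085985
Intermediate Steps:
G = 544 (G = 8 - 1*(-536) = 8 + 536 = 544)
1/(G + 619) = 1/(544 + 619) = 1/1163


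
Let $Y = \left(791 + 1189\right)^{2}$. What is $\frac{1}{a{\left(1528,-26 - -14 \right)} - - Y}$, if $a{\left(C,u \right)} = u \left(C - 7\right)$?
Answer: $\frac{1}{3902148} \approx 2.5627 \cdot 10^{-7}$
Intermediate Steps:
$Y = 3920400$ ($Y = 1980^{2} = 3920400$)
$a{\left(C,u \right)} = u \left(-7 + C\right)$
$\frac{1}{a{\left(1528,-26 - -14 \right)} - - Y} = \frac{1}{\left(-26 - -14\right) \left(-7 + 1528\right) - \left(-1\right) 3920400} = \frac{1}{\left(-26 + 14\right) 1521 - -3920400} = \frac{1}{\left(-12\right) 1521 + 3920400} = \frac{1}{-18252 + 3920400} = \frac{1}{3902148}$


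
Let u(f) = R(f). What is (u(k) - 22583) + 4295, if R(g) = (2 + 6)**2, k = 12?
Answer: -18224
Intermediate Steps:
R(g) = 64 (R(g) = 8**2 = 64)
u(f) = 64
(u(k) - 22583) + 4295 = (64 - 22583) + 4295 = -22519 + 4295 = -18224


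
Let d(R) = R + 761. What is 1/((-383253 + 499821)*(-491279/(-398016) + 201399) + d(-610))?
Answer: 5528/129779875693125 ≈ 4.2595e-11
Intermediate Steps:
d(R) = 761 + R
1/((-383253 + 499821)*(-491279/(-398016) + 201399) + d(-610)) = 1/((-383253 + 499821)*(-491279/(-398016) + 201399) + (761 - 610)) = 1/(116568*(-491279*(-1/398016) + 201399) + 151) = 1/(116568*(491279/398016 + 201399) + 151) = 1/(116568*(80160515663/398016) + 151) = 1/(129779874858397/5528 + 151) = 1/(129779875693125/5528) = 5528/129779875693125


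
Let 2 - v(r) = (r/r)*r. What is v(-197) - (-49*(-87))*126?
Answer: -536939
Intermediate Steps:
v(r) = 2 - r (v(r) = 2 - r/r*r = 2 - r)
v(-197) - (-49*(-87))*126 = (2 - 1*(-197)) - (-49*(-87))*126 = (2 + 197) - 4263*126 = 199 - 1*537138 = 199 - 537138 = -536939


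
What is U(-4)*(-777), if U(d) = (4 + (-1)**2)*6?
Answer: -23310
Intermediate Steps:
U(d) = 30 (U(d) = (4 + 1)*6 = 5*6 = 30)
U(-4)*(-777) = 30*(-777) = -23310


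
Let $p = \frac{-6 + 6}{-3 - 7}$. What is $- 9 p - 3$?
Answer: $-3$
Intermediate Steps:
$p = 0$ ($p = \frac{0}{-10} = 0 \left(- \frac{1}{10}\right) = 0$)
$- 9 p - 3 = \left(-9\right) 0 - 3 = 0 - 3 = -3$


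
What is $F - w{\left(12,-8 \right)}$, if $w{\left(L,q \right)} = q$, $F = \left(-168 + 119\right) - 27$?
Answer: $-68$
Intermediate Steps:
$F = -76$ ($F = -49 - 27 = -76$)
$F - w{\left(12,-8 \right)} = -76 - -8 = -76 + 8 = -68$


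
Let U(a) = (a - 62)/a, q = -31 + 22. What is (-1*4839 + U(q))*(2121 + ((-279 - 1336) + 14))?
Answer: -22609600/9 ≈ -2.5122e+6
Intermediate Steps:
q = -9
U(a) = (-62 + a)/a
(-1*4839 + U(q))*(2121 + ((-279 - 1336) + 14)) = (-1*4839 + (-62 - 9)/(-9))*(2121 + ((-279 - 1336) + 14)) = (-4839 - ⅑*(-71))*(2121 + (-1615 + 14)) = (-4839 + 71/9)*(2121 - 1601) = -43480/9*520 = -22609600/9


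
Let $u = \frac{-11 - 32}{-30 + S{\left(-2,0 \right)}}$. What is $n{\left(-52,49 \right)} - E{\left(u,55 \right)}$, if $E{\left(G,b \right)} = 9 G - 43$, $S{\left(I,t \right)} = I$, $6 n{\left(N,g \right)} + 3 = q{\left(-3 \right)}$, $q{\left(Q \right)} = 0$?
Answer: $\frac{973}{32} \approx 30.406$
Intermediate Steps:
$n{\left(N,g \right)} = - \frac{1}{2}$ ($n{\left(N,g \right)} = - \frac{1}{2} + \frac{1}{6} \cdot 0 = - \frac{1}{2} + 0 = - \frac{1}{2}$)
$u = \frac{43}{32}$ ($u = \frac{-11 - 32}{-30 - 2} = - \frac{43}{-32} = \left(-43\right) \left(- \frac{1}{32}\right) = \frac{43}{32} \approx 1.3438$)
$E{\left(G,b \right)} = -43 + 9 G$
$n{\left(-52,49 \right)} - E{\left(u,55 \right)} = - \frac{1}{2} - \left(-43 + 9 \cdot \frac{43}{32}\right) = - \frac{1}{2} - \left(-43 + \frac{387}{32}\right) = - \frac{1}{2} - - \frac{989}{32} = - \frac{1}{2} + \frac{989}{32} = \frac{973}{32}$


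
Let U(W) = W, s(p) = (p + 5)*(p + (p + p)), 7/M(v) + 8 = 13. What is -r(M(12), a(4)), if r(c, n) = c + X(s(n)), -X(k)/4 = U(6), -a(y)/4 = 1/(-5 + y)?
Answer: 113/5 ≈ 22.600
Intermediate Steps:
M(v) = 7/5 (M(v) = 7/(-8 + 13) = 7/5)
s(p) = 3*p*(5 + p) (s(p) = (5 + p)*(p + 2*p) = (5 + p)*(3*p) = 3*p*(5 + p))
a(y) = -4/(-5 + y)
X(k) = -24 (X(k) = -4*6 = -24)
r(c, n) = -24 + c (r(c, n) = c - 24 = -24 + c)
-r(M(12), a(4)) = -(-24 + 7/5) = -1*(-113/5) = 113/5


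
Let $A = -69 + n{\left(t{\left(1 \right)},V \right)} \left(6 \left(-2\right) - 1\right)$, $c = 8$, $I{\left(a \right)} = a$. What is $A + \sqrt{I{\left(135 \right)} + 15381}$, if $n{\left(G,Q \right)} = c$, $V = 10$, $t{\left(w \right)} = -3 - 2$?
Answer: $-173 + 6 \sqrt{431} \approx -48.437$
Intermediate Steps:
$t{\left(w \right)} = -5$
$n{\left(G,Q \right)} = 8$
$A = -173$ ($A = -69 + 8 \left(6 \left(-2\right) - 1\right) = -69 + 8 \left(-12 - 1\right) = -69 + 8 \left(-13\right) = -69 - 104 = -173$)
$A + \sqrt{I{\left(135 \right)} + 15381} = -173 + \sqrt{135 + 15381} = -173 + \sqrt{15516} = -173 + 6 \sqrt{431}$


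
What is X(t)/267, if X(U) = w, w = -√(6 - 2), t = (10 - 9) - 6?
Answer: -2/267 ≈ -0.0074906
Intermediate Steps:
t = -5 (t = 1 - 6 = -5)
w = -2 (w = -√4 = -1*2 = -2)
X(U) = -2
X(t)/267 = -2/267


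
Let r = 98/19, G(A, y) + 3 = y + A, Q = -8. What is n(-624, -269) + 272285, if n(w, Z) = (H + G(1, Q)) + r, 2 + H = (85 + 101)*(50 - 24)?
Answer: 5265169/19 ≈ 2.7711e+5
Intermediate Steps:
G(A, y) = -3 + A + y (G(A, y) = -3 + (y + A) = -3 + (A + y) = -3 + A + y)
H = 4834 (H = -2 + (85 + 101)*(50 - 24) = -2 + 186*26 = -2 + 4836 = 4834)
r = 98/19 (r = 98*(1/19) = 98/19 ≈ 5.1579)
n(w, Z) = 91754/19 (n(w, Z) = (4834 + (-3 + 1 - 8)) + 98/19 = (4834 - 10) + 98/19 = 4824 + 98/19 = 91754/19)
n(-624, -269) + 272285 = 91754/19 + 272285 = 5265169/19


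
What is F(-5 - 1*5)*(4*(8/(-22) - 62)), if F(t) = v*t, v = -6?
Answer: -164640/11 ≈ -14967.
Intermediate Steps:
F(t) = -6*t
F(-5 - 1*5)*(4*(8/(-22) - 62)) = (-6*(-5 - 1*5))*(4*(8/(-22) - 62)) = (-6*(-5 - 5))*(4*(8*(-1/22) - 62)) = (-6*(-10))*(4*(-4/11 - 62)) = 60*(4*(-686/11)) = 60*(-2744/11) = -164640/11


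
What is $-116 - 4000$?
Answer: $-4116$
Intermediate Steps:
$-116 - 4000 = -4116$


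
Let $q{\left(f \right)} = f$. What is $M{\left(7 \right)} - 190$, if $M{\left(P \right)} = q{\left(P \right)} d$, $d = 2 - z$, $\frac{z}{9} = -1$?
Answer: $-113$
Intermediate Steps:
$z = -9$ ($z = 9 \left(-1\right) = -9$)
$d = 11$ ($d = 2 - -9 = 2 + 9 = 11$)
$M{\left(P \right)} = 11 P$ ($M{\left(P \right)} = P 11 = 11 P$)
$M{\left(7 \right)} - 190 = 11 \cdot 7 - 190 = 77 - 190 = -113$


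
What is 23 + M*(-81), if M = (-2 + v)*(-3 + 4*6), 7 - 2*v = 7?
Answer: 3425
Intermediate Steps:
v = 0 (v = 7/2 - 1/2*7 = 7/2 - 7/2 = 0)
M = -42 (M = (-2 + 0)*(-3 + 4*6) = -2*(-3 + 24) = -2*21 = -42)
23 + M*(-81) = 23 - 42*(-81) = 23 + 3402 = 3425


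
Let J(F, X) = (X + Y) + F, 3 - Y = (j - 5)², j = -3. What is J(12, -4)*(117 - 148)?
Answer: 1643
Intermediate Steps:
Y = -61 (Y = 3 - (-3 - 5)² = 3 - 1*(-8)² = 3 - 1*64 = 3 - 64 = -61)
J(F, X) = -61 + F + X (J(F, X) = (X - 61) + F = (-61 + X) + F = -61 + F + X)
J(12, -4)*(117 - 148) = (-61 + 12 - 4)*(117 - 148) = -53*(-31) = 1643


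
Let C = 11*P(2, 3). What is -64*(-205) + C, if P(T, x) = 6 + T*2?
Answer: 13230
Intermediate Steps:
P(T, x) = 6 + 2*T
C = 110 (C = 11*(6 + 2*2) = 11*(6 + 4) = 11*10 = 110)
-64*(-205) + C = -64*(-205) + 110 = 13120 + 110 = 13230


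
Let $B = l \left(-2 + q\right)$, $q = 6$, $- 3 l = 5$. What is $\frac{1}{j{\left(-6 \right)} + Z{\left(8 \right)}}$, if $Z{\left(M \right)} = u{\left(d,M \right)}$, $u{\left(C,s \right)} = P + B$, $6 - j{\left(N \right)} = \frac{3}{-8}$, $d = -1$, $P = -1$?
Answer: $- \frac{24}{31} \approx -0.77419$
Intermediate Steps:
$l = - \frac{5}{3}$ ($l = \left(- \frac{1}{3}\right) 5 = - \frac{5}{3} \approx -1.6667$)
$j{\left(N \right)} = \frac{51}{8}$ ($j{\left(N \right)} = 6 - \frac{3}{-8} = 6 - 3 \left(- \frac{1}{8}\right) = 6 - - \frac{3}{8} = 6 + \frac{3}{8} = \frac{51}{8}$)
$B = - \frac{20}{3}$ ($B = - \frac{5 \left(-2 + 6\right)}{3} = \left(- \frac{5}{3}\right) 4 = - \frac{20}{3} \approx -6.6667$)
$u{\left(C,s \right)} = - \frac{23}{3}$ ($u{\left(C,s \right)} = -1 - \frac{20}{3} = - \frac{23}{3}$)
$Z{\left(M \right)} = - \frac{23}{3}$
$\frac{1}{j{\left(-6 \right)} + Z{\left(8 \right)}} = \frac{1}{\frac{51}{8} - \frac{23}{3}} = \frac{1}{- \frac{31}{24}} = - \frac{24}{31}$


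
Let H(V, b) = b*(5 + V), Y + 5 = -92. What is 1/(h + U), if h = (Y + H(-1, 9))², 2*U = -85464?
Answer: -1/39011 ≈ -2.5634e-5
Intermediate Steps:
Y = -97 (Y = -5 - 92 = -97)
U = -42732 (U = (½)*(-85464) = -42732)
h = 3721 (h = (-97 + 9*(5 - 1))² = (-97 + 9*4)² = (-97 + 36)² = (-61)² = 3721)
1/(h + U) = 1/(3721 - 42732) = 1/(-39011) = -1/39011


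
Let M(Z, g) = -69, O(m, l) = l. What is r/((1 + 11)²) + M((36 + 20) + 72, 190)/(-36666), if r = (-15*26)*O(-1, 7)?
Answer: -926743/48888 ≈ -18.956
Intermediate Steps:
r = -2730 (r = -15*26*7 = -390*7 = -2730)
r/((1 + 11)²) + M((36 + 20) + 72, 190)/(-36666) = -2730/(1 + 11)² - 69/(-36666) = -2730/(12²) - 69*(-1/36666) = -2730/144 + 23/12222 = -2730*1/144 + 23/12222 = -455/24 + 23/12222 = -926743/48888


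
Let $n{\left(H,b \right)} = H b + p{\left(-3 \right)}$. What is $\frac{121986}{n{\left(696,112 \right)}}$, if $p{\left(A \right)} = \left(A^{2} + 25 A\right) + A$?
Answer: $\frac{40662}{25961} \approx 1.5663$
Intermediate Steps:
$p{\left(A \right)} = A^{2} + 26 A$
$n{\left(H,b \right)} = -69 + H b$ ($n{\left(H,b \right)} = H b - 3 \left(26 - 3\right) = H b - 69 = -69 + H b$)
$\frac{121986}{n{\left(696,112 \right)}} = \frac{121986}{-69 + 696 \cdot 112} = \frac{121986}{-69 + 77952} = \frac{121986}{77883} = 121986 \cdot \frac{1}{77883} = \frac{40662}{25961}$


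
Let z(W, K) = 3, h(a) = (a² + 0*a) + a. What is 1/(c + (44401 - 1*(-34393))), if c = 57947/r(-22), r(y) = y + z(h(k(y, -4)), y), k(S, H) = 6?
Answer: 19/1439139 ≈ 1.3202e-5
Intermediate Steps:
h(a) = a + a² (h(a) = (a² + 0) + a = a² + a = a + a²)
r(y) = 3 + y (r(y) = y + 3 = 3 + y)
c = -57947/19 (c = 57947/(3 - 22) = 57947/(-19) = 57947*(-1/19) = -57947/19 ≈ -3049.8)
1/(c + (44401 - 1*(-34393))) = 1/(-57947/19 + (44401 - 1*(-34393))) = 1/(-57947/19 + (44401 + 34393)) = 1/(-57947/19 + 78794) = 1/(1439139/19) = 19/1439139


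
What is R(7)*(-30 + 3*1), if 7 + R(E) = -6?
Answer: 351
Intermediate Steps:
R(E) = -13 (R(E) = -7 - 6 = -13)
R(7)*(-30 + 3*1) = -13*(-30 + 3*1) = -13*(-30 + 3) = -13*(-27) = 351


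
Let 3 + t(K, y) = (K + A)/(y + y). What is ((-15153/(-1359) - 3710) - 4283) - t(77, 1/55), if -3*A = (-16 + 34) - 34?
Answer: -3093391/302 ≈ -10243.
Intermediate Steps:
A = 16/3 (A = -((-16 + 34) - 34)/3 = -(18 - 34)/3 = -⅓*(-16) = 16/3 ≈ 5.3333)
t(K, y) = -3 + (16/3 + K)/(2*y) (t(K, y) = -3 + (K + 16/3)/(y + y) = -3 + (16/3 + K)/((2*y)) = -3 + (16/3 + K)*(1/(2*y)) = -3 + (16/3 + K)/(2*y))
((-15153/(-1359) - 3710) - 4283) - t(77, 1/55) = ((-15153/(-1359) - 3710) - 4283) - (16 - 18/55 + 3*77)/(6*(1/55)) = ((-15153*(-1/1359) - 3710) - 4283) - (16 - 18*1/55 + 231)/(6*1/55) = ((5051/453 - 3710) - 4283) - 55*(16 - 18/55 + 231)/6 = (-1675579/453 - 4283) - 55*13567/(6*55) = -3615778/453 - 1*13567/6 = -3615778/453 - 13567/6 = -3093391/302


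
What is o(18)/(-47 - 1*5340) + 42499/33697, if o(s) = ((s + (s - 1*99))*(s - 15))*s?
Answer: 343579307/181525739 ≈ 1.8927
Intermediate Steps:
o(s) = s*(-99 + 2*s)*(-15 + s) (o(s) = ((s + (s - 99))*(-15 + s))*s = ((s + (-99 + s))*(-15 + s))*s = ((-99 + 2*s)*(-15 + s))*s = s*(-99 + 2*s)*(-15 + s))
o(18)/(-47 - 1*5340) + 42499/33697 = (18*(1485 - 129*18 + 2*18²))/(-47 - 1*5340) + 42499/33697 = (18*(1485 - 2322 + 2*324))/(-47 - 5340) + 42499*(1/33697) = (18*(1485 - 2322 + 648))/(-5387) + 42499/33697 = (18*(-189))*(-1/5387) + 42499/33697 = -3402*(-1/5387) + 42499/33697 = 3402/5387 + 42499/33697 = 343579307/181525739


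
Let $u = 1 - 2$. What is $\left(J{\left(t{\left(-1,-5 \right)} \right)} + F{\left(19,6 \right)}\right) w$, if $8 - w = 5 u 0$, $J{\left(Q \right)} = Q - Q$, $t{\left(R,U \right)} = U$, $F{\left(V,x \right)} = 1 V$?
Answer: $152$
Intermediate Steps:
$F{\left(V,x \right)} = V$
$J{\left(Q \right)} = 0$
$u = -1$
$w = 8$ ($w = 8 - 5 \left(-1\right) 0 = 8 - \left(-5\right) 0 = 8 - 0 = 8 + 0 = 8$)
$\left(J{\left(t{\left(-1,-5 \right)} \right)} + F{\left(19,6 \right)}\right) w = \left(0 + 19\right) 8 = 19 \cdot 8 = 152$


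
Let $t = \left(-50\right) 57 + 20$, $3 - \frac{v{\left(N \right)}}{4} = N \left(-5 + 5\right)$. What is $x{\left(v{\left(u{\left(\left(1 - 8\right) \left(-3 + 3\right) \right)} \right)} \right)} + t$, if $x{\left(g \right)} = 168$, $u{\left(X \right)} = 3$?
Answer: $-2662$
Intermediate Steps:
$v{\left(N \right)} = 12$ ($v{\left(N \right)} = 12 - 4 N \left(-5 + 5\right) = 12 - 4 N 0 = 12 - 0 = 12 + 0 = 12$)
$t = -2830$ ($t = -2850 + 20 = -2830$)
$x{\left(v{\left(u{\left(\left(1 - 8\right) \left(-3 + 3\right) \right)} \right)} \right)} + t = 168 - 2830 = -2662$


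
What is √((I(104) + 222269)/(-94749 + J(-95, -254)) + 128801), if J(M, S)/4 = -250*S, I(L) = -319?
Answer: √3266542179569251/159251 ≈ 358.89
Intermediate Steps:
J(M, S) = -1000*S (J(M, S) = 4*(-250*S) = -1000*S)
√((I(104) + 222269)/(-94749 + J(-95, -254)) + 128801) = √((-319 + 222269)/(-94749 - 1000*(-254)) + 128801) = √(221950/(-94749 + 254000) + 128801) = √(221950/159251 + 128801) = √(20511910001/159251) = √3266542179569251/159251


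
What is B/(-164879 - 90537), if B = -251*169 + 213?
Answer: 21103/127708 ≈ 0.16524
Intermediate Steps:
B = -42206 (B = -42419 + 213 = -42206)
B/(-164879 - 90537) = -42206/(-164879 - 90537) = -42206/(-255416) = -42206*(-1/255416) = 21103/127708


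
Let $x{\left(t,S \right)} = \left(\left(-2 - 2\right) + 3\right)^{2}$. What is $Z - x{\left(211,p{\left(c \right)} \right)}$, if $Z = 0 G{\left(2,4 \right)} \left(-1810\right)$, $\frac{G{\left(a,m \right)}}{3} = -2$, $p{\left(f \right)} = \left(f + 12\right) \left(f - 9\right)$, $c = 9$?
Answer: $-1$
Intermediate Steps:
$p{\left(f \right)} = \left(-9 + f\right) \left(12 + f\right)$ ($p{\left(f \right)} = \left(12 + f\right) \left(-9 + f\right) = \left(-9 + f\right) \left(12 + f\right)$)
$G{\left(a,m \right)} = -6$ ($G{\left(a,m \right)} = 3 \left(-2\right) = -6$)
$Z = 0$ ($Z = 0 \left(-6\right) \left(-1810\right) = 0 \left(-1810\right) = 0$)
$x{\left(t,S \right)} = 1$ ($x{\left(t,S \right)} = \left(\left(-2 - 2\right) + 3\right)^{2} = \left(-4 + 3\right)^{2} = \left(-1\right)^{2} = 1$)
$Z - x{\left(211,p{\left(c \right)} \right)} = 0 - 1 = -1$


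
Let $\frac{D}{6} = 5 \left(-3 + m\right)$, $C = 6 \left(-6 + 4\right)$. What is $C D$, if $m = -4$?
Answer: $2520$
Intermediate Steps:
$C = -12$ ($C = 6 \left(-2\right) = -12$)
$D = -210$ ($D = 6 \cdot 5 \left(-3 - 4\right) = 6 \cdot 5 \left(-7\right) = 6 \left(-35\right) = -210$)
$C D = \left(-12\right) \left(-210\right) = 2520$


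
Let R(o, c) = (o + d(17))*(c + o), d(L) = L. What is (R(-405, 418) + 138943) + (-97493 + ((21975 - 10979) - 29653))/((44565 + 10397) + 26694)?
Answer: 5466770297/40828 ≈ 1.3390e+5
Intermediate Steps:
R(o, c) = (17 + o)*(c + o) (R(o, c) = (o + 17)*(c + o) = (17 + o)*(c + o))
(R(-405, 418) + 138943) + (-97493 + ((21975 - 10979) - 29653))/((44565 + 10397) + 26694) = (((-405)**2 + 17*418 + 17*(-405) + 418*(-405)) + 138943) + (-97493 + ((21975 - 10979) - 29653))/((44565 + 10397) + 26694) = ((164025 + 7106 - 6885 - 169290) + 138943) + (-97493 + (10996 - 29653))/(54962 + 26694) = (-5044 + 138943) + (-97493 - 18657)/81656 = 133899 - 116150*1/81656 = 133899 - 58075/40828 = 5466770297/40828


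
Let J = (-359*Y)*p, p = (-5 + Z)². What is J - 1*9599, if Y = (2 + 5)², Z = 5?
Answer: -9599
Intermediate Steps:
Y = 49 (Y = 7² = 49)
p = 0 (p = (-5 + 5)² = 0² = 0)
J = 0 (J = -359*49*0 = -17591*0 = 0)
J - 1*9599 = 0 - 1*9599 = 0 - 9599 = -9599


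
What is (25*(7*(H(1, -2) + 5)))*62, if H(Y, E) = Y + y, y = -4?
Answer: 21700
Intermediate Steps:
H(Y, E) = -4 + Y (H(Y, E) = Y - 4 = -4 + Y)
(25*(7*(H(1, -2) + 5)))*62 = (25*(7*((-4 + 1) + 5)))*62 = (25*(7*(-3 + 5)))*62 = (25*(7*2))*62 = (25*14)*62 = 350*62 = 21700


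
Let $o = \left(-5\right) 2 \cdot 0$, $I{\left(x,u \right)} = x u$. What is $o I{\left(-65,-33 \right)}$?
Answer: $0$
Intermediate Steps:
$I{\left(x,u \right)} = u x$
$o = 0$ ($o = \left(-10\right) 0 = 0$)
$o I{\left(-65,-33 \right)} = 0 \left(\left(-33\right) \left(-65\right)\right) = 0 \cdot 2145 = 0$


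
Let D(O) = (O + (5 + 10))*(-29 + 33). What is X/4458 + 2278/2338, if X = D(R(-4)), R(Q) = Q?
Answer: 2564549/2605701 ≈ 0.98421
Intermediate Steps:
D(O) = 60 + 4*O (D(O) = (O + 15)*4 = (15 + O)*4 = 60 + 4*O)
X = 44 (X = 60 + 4*(-4) = 60 - 16 = 44)
X/4458 + 2278/2338 = 44/4458 + 2278/2338 = 44*(1/4458) + 2278*(1/2338) = 22/2229 + 1139/1169 = 2564549/2605701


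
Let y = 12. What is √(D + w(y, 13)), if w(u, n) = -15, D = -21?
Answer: 6*I ≈ 6.0*I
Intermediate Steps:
√(D + w(y, 13)) = √(-21 - 15) = √(-36) = 6*I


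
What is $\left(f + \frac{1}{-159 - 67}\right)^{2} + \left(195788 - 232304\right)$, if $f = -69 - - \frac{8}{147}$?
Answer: $- \frac{35055646594895}{1103701284} \approx -31762.0$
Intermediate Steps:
$f = - \frac{10135}{147}$ ($f = -69 - \left(-8\right) \frac{1}{147} = -69 - - \frac{8}{147} = -69 + \frac{8}{147} = - \frac{10135}{147} \approx -68.946$)
$\left(f + \frac{1}{-159 - 67}\right)^{2} + \left(195788 - 232304\right) = \left(- \frac{10135}{147} + \frac{1}{-159 - 67}\right)^{2} + \left(195788 - 232304\right) = \left(- \frac{10135}{147} + \frac{1}{-226}\right)^{2} - 36516 = \left(- \frac{10135}{147} - \frac{1}{226}\right)^{2} - 36516 = \left(- \frac{2290657}{33222}\right)^{2} - 36516 = \frac{5247109491649}{1103701284} - 36516 = - \frac{35055646594895}{1103701284}$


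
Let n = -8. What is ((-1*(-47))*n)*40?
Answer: -15040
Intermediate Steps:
((-1*(-47))*n)*40 = (-1*(-47)*(-8))*40 = (47*(-8))*40 = -376*40 = -15040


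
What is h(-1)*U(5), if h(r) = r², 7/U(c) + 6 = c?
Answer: -7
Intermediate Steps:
U(c) = 7/(-6 + c)
h(-1)*U(5) = (-1)²*(7/(-6 + 5)) = 1*(7/(-1)) = 1*(7*(-1)) = 1*(-7) = -7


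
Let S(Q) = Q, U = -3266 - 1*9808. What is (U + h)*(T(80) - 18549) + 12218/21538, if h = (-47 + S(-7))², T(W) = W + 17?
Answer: 2018492001013/10769 ≈ 1.8744e+8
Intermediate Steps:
U = -13074 (U = -3266 - 9808 = -13074)
T(W) = 17 + W
h = 2916 (h = (-47 - 7)² = (-54)² = 2916)
(U + h)*(T(80) - 18549) + 12218/21538 = (-13074 + 2916)*((17 + 80) - 18549) + 12218/21538 = -10158*(97 - 18549) + 12218*(1/21538) = -10158*(-18452) + 6109/10769 = 187435416 + 6109/10769 = 2018492001013/10769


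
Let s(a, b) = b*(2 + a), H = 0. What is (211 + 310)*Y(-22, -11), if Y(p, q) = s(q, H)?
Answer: 0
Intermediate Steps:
Y(p, q) = 0 (Y(p, q) = 0*(2 + q) = 0)
(211 + 310)*Y(-22, -11) = (211 + 310)*0 = 521*0 = 0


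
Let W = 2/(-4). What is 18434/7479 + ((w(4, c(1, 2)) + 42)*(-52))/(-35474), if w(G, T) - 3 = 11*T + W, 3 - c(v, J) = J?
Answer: 337756055/132655023 ≈ 2.5461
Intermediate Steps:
W = -½ (W = 2*(-¼) = -½ ≈ -0.50000)
c(v, J) = 3 - J
w(G, T) = 5/2 + 11*T (w(G, T) = 3 + (11*T - ½) = 3 + (-½ + 11*T) = 5/2 + 11*T)
18434/7479 + ((w(4, c(1, 2)) + 42)*(-52))/(-35474) = 18434/7479 + (((5/2 + 11*(3 - 1*2)) + 42)*(-52))/(-35474) = 18434*(1/7479) + (((5/2 + 11*(3 - 2)) + 42)*(-52))*(-1/35474) = 18434/7479 + (((5/2 + 11*1) + 42)*(-52))*(-1/35474) = 18434/7479 + (((5/2 + 11) + 42)*(-52))*(-1/35474) = 18434/7479 + ((27/2 + 42)*(-52))*(-1/35474) = 18434/7479 + ((111/2)*(-52))*(-1/35474) = 18434/7479 - 2886*(-1/35474) = 18434/7479 + 1443/17737 = 337756055/132655023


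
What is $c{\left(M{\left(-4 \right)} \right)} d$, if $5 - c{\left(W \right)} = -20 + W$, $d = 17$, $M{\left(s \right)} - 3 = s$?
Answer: $442$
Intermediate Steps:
$M{\left(s \right)} = 3 + s$
$c{\left(W \right)} = 25 - W$ ($c{\left(W \right)} = 5 - \left(-20 + W\right) = 25 - W$)
$c{\left(M{\left(-4 \right)} \right)} d = \left(25 - \left(3 - 4\right)\right) 17 = \left(25 - -1\right) 17 = \left(25 + 1\right) 17 = 26 \cdot 17 = 442$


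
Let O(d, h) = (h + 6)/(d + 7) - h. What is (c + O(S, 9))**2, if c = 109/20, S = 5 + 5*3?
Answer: 290521/32400 ≈ 8.9667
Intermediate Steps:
S = 20 (S = 5 + 15 = 20)
O(d, h) = -h + (6 + h)/(7 + d) (O(d, h) = (6 + h)/(7 + d) - h = -h + (6 + h)/(7 + d))
c = 109/20 (c = 109*(1/20) = 109/20 ≈ 5.4500)
(c + O(S, 9))**2 = (109/20 + (6 - 6*9 - 1*20*9)/(7 + 20))**2 = (109/20 + (6 - 54 - 180)/27)**2 = (109/20 + (1/27)*(-228))**2 = (109/20 - 76/9)**2 = (-539/180)**2 = 290521/32400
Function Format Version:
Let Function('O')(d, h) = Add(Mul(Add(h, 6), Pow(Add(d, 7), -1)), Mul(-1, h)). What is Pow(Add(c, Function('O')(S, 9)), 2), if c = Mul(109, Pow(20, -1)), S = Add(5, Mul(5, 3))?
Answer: Rational(290521, 32400) ≈ 8.9667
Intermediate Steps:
S = 20 (S = Add(5, 15) = 20)
Function('O')(d, h) = Add(Mul(-1, h), Mul(Pow(Add(7, d), -1), Add(6, h))) (Function('O')(d, h) = Add(Mul(Add(6, h), Pow(Add(7, d), -1)), Mul(-1, h)) = Add(Mul(Pow(Add(7, d), -1), Add(6, h)), Mul(-1, h)) = Add(Mul(-1, h), Mul(Pow(Add(7, d), -1), Add(6, h))))
c = Rational(109, 20) (c = Mul(109, Rational(1, 20)) = Rational(109, 20) ≈ 5.4500)
Pow(Add(c, Function('O')(S, 9)), 2) = Pow(Add(Rational(109, 20), Mul(Pow(Add(7, 20), -1), Add(6, Mul(-6, 9), Mul(-1, 20, 9)))), 2) = Pow(Add(Rational(109, 20), Mul(Pow(27, -1), Add(6, -54, -180))), 2) = Pow(Add(Rational(109, 20), Mul(Rational(1, 27), -228)), 2) = Pow(Add(Rational(109, 20), Rational(-76, 9)), 2) = Pow(Rational(-539, 180), 2) = Rational(290521, 32400)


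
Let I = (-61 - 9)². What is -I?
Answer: -4900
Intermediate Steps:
I = 4900 (I = (-70)² = 4900)
-I = -1*4900 = -4900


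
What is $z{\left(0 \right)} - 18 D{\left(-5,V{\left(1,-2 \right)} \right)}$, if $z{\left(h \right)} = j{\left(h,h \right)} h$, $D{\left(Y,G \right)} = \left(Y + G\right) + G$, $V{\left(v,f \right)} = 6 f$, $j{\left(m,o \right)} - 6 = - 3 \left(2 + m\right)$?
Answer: $522$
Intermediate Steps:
$j{\left(m,o \right)} = - 3 m$ ($j{\left(m,o \right)} = 6 - 3 \left(2 + m\right) = 6 - \left(6 + 3 m\right) = - 3 m$)
$D{\left(Y,G \right)} = Y + 2 G$ ($D{\left(Y,G \right)} = \left(G + Y\right) + G = Y + 2 G$)
$z{\left(h \right)} = - 3 h^{2}$ ($z{\left(h \right)} = - 3 h h = - 3 h^{2}$)
$z{\left(0 \right)} - 18 D{\left(-5,V{\left(1,-2 \right)} \right)} = - 3 \cdot 0^{2} - 18 \left(-5 + 2 \cdot 6 \left(-2\right)\right) = \left(-3\right) 0 - 18 \left(-5 + 2 \left(-12\right)\right) = 0 - 18 \left(-5 - 24\right) = 0 - -522 = 0 + 522 = 522$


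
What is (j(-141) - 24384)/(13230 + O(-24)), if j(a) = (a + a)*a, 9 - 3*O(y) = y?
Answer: 15378/13241 ≈ 1.1614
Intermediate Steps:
O(y) = 3 - y/3
j(a) = 2*a**2 (j(a) = (2*a)*a = 2*a**2)
(j(-141) - 24384)/(13230 + O(-24)) = (2*(-141)**2 - 24384)/(13230 + (3 - 1/3*(-24))) = (2*19881 - 24384)/(13230 + (3 + 8)) = (39762 - 24384)/(13230 + 11) = 15378/13241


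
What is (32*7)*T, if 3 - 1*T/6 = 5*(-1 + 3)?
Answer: -9408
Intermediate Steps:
T = -42 (T = 18 - 30*(-1 + 3) = 18 - 30*2 = 18 - 6*10 = 18 - 60 = -42)
(32*7)*T = (32*7)*(-42) = 224*(-42) = -9408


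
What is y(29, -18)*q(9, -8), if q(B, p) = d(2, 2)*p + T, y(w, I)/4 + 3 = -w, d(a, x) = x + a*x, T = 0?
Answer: 6144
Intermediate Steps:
y(w, I) = -12 - 4*w (y(w, I) = -12 + 4*(-w) = -12 - 4*w)
q(B, p) = 6*p (q(B, p) = (2*(1 + 2))*p + 0 = (2*3)*p + 0 = 6*p + 0 = 6*p)
y(29, -18)*q(9, -8) = (-12 - 4*29)*(6*(-8)) = (-12 - 116)*(-48) = -128*(-48) = 6144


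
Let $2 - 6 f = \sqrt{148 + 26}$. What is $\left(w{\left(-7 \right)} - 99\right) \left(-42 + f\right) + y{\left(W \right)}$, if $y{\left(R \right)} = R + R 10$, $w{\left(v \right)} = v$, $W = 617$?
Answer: $\frac{33611}{3} + \frac{53 \sqrt{174}}{3} \approx 11437.0$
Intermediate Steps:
$f = \frac{1}{3} - \frac{\sqrt{174}}{6}$ ($f = \frac{1}{3} - \frac{\sqrt{148 + 26}}{6} = \frac{1}{3} - \frac{\sqrt{174}}{6} \approx -1.8652$)
$y{\left(R \right)} = 11 R$ ($y{\left(R \right)} = R + 10 R = 11 R$)
$\left(w{\left(-7 \right)} - 99\right) \left(-42 + f\right) + y{\left(W \right)} = \left(-7 - 99\right) \left(-42 + \left(\frac{1}{3} - \frac{\sqrt{174}}{6}\right)\right) + 11 \cdot 617 = - 106 \left(- \frac{125}{3} - \frac{\sqrt{174}}{6}\right) + 6787 = \left(\frac{13250}{3} + \frac{53 \sqrt{174}}{3}\right) + 6787 = \frac{33611}{3} + \frac{53 \sqrt{174}}{3}$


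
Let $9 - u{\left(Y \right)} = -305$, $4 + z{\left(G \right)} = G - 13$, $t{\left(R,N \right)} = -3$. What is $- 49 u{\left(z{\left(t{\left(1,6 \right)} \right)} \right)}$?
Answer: $-15386$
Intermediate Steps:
$z{\left(G \right)} = -17 + G$ ($z{\left(G \right)} = -4 + \left(G - 13\right) = -4 + \left(-13 + G\right) = -17 + G$)
$u{\left(Y \right)} = 314$ ($u{\left(Y \right)} = 9 - -305 = 9 + 305 = 314$)
$- 49 u{\left(z{\left(t{\left(1,6 \right)} \right)} \right)} = \left(-49\right) 314 = -15386$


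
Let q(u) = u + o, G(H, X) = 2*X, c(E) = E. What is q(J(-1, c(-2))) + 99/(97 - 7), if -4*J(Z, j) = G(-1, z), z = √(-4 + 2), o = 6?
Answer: 71/10 - I*√2/2 ≈ 7.1 - 0.70711*I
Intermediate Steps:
z = I*√2 (z = √(-2) = I*√2 ≈ 1.4142*I)
J(Z, j) = -I*√2/2
q(u) = 6 + u (q(u) = u + 6 = 6 + u)
q(J(-1, c(-2))) + 99/(97 - 7) = (6 - I*√2/2) + 99/(97 - 7) = (6 - I*√2/2) + 99/90 = (6 - I*√2/2) + (1/90)*99 = (6 - I*√2/2) + 11/10 = 71/10 - I*√2/2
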